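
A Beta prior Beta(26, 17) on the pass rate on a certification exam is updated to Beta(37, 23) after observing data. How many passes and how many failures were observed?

11 passes and 6 failures

Under Beta–binomial conjugacy the posterior parameters are (a+s, b+f).
Match parameters: s=37−26=11, f=23−17=6.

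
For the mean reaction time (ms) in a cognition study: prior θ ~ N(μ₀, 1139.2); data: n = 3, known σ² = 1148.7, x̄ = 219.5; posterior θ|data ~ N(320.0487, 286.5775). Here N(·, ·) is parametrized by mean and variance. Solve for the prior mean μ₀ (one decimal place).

μ₀ = 619.2

The posterior mean is a precision-weighted average: μ_n = (τ₀μ₀ + τ_data·x̄)/(τ₀+τ_data), with τ₀=1/σ₀² and τ_data=n/σ².
Here τ₀ = 1/1139.2 = 0.000878 and τ_data = 3/1148.7 = 0.002612, so τ_n = 0.003490.
Rearranging for μ₀: μ₀ = (μ_n·τ_n − τ_data·x̄)/τ₀ = (320.0487·0.003490 − 0.002612·219.5) / 0.000878 = 0.543636/0.000878 ≈ 619.2.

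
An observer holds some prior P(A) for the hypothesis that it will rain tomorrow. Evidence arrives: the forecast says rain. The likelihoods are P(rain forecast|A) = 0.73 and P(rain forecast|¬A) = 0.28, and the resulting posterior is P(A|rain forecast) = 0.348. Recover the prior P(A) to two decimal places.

P(A) = 0.17

In odds form, posterior odds = prior odds × likelihood ratio, so prior odds = posterior odds ÷ LR.
Posterior odds = 0.348/(1−0.348) = 0.5337. LR = 0.73/0.28 = 2.6071.
Prior odds = 0.5337/2.6071 = 0.2047, so P(A) = 0.2047/(1+0.2047) ≈ 0.17.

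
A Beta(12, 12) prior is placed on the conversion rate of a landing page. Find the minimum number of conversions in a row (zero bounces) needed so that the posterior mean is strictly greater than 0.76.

After k conversions and 0 bounces the posterior is Beta(12+k, 12), with mean (12+k)/(12+12+k).
Set (12+k)/(24+k) > 0.76 and solve: k > (0.76·24 − 12)/(1 − 0.76) = 26.000.
The smallest integer exceeding 26.000 is 27.

k = 27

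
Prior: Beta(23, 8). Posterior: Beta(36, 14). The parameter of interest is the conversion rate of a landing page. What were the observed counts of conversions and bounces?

A Beta(a, b) prior with s successes and f failures in binomial data gives a Beta(a+s, b+f) posterior.
Match parameters: s=36−23=13, f=14−8=6.

13 conversions and 6 bounces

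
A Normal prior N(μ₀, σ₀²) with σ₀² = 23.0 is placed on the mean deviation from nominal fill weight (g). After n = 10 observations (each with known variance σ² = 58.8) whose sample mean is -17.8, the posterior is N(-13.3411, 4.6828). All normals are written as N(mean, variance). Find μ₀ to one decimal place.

With known observation variance, the Normal–Normal posterior has precision τ_n = τ₀ + n/σ² and mean μ_n = (τ₀μ₀ + (n/σ²)x̄)/τ_n.
Here τ₀ = 1/23.0 = 0.043478 and τ_data = 10/58.8 = 0.170068, so τ_n = 0.213546.
Rearranging for μ₀: μ₀ = (μ_n·τ_n − τ_data·x̄)/τ₀ = (-13.3411·0.213546 − 0.170068·-17.8) / 0.043478 = 0.178272/0.043478 ≈ 4.1.

μ₀ = 4.1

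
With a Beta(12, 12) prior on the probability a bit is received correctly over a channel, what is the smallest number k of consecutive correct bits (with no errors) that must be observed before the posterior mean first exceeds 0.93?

After k correct bits and 0 errors the posterior is Beta(12+k, 12), with mean (12+k)/(12+12+k).
Set (12+k)/(24+k) > 0.93 and solve: k > (0.93·24 − 12)/(1 − 0.93) = 147.429.
The smallest integer exceeding 147.429 is 148.

k = 148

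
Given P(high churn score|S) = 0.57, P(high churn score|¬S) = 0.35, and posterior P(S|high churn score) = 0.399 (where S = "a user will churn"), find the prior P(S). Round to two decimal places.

In odds form, posterior odds = prior odds × likelihood ratio, so prior odds = posterior odds ÷ LR.
Posterior odds = 0.399/(1−0.399) = 0.6639. LR = 0.57/0.35 = 1.6286.
Prior odds = 0.6639/1.6286 = 0.4077, so P(S) = 0.4077/(1+0.4077) ≈ 0.29.

P(S) = 0.29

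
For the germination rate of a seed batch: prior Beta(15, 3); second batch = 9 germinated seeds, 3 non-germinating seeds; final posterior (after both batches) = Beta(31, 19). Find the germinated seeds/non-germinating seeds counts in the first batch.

Sequential conjugate updates are equivalent to a single update on the pooled data, so total successes = posterior α − prior α and total failures = posterior β − prior β.
Total across both batches: 31−15=16 germinated seeds, 19−3=16 non-germinating seeds.
Subtract the second batch: 16−9=7 germinated seeds and 16−3=13 non-germinating seeds.

7 germinated seeds and 13 non-germinating seeds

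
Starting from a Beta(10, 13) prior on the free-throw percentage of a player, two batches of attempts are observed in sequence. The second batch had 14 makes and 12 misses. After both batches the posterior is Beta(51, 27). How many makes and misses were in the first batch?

27 makes and 2 misses

Sequential conjugate updates are equivalent to a single update on the pooled data, so total successes = posterior α − prior α and total failures = posterior β − prior β.
Total across both batches: 51−10=41 makes, 27−13=14 misses.
Subtract the second batch: 41−14=27 makes and 14−12=2 misses.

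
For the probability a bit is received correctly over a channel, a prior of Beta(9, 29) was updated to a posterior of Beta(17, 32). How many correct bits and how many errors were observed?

8 correct bits and 3 errors

Beta is conjugate to the binomial likelihood: posterior = Beta(a+s, b+f).
So s = 17 − 9 = 8 and f = 32 − 29 = 3.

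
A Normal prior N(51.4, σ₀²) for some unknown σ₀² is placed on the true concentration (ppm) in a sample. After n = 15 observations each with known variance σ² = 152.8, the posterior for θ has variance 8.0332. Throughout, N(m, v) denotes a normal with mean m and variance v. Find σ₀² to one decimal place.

σ₀² = 38.0

Posterior precision equals prior precision plus data precision: 1/σ_n² = 1/σ₀² + n/σ².
So 1/σ₀² = 1/8.0332 − 15/152.8 = 0.124483 − 0.098168 = 0.026315.
Hence σ₀² = 1/0.026315 ≈ 38.0.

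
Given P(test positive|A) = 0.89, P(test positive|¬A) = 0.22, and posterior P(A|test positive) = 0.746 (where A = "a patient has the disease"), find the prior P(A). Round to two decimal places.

In odds form, posterior odds = prior odds × likelihood ratio, so prior odds = posterior odds ÷ LR.
Posterior odds = 0.746/(1−0.746) = 2.9370. LR = 0.89/0.22 = 4.0455.
Prior odds = 2.9370/4.0455 = 0.7260, so P(A) = 0.7260/(1+0.7260) ≈ 0.42.

P(A) = 0.42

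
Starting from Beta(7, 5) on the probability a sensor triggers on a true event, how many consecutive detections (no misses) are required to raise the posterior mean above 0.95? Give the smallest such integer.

After k detections and 0 misses the posterior is Beta(7+k, 5), with mean (7+k)/(7+5+k).
Set (7+k)/(12+k) > 0.95 and solve: k > (0.95·12 − 7)/(1 − 0.95) = 88.000.
The smallest integer exceeding 88.000 is 89.

k = 89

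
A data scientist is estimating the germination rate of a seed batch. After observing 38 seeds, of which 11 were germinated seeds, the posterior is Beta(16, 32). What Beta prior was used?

A Beta(α, β) prior with s successes and f failures in binomial data gives a Beta(α+s, β+f) posterior.
So α = 16 − 11 = 5 and β = 32 − 27 = 5.

Beta(5, 5)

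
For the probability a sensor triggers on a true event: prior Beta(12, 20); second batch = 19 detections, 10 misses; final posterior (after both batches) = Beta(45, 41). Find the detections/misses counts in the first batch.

14 detections and 11 misses

Sequential conjugate updates are equivalent to a single update on the pooled data, so total successes = posterior α − prior α and total failures = posterior β − prior β.
Total across both batches: 45−12=33 detections, 41−20=21 misses.
Subtract the second batch: 33−19=14 detections and 21−10=11 misses.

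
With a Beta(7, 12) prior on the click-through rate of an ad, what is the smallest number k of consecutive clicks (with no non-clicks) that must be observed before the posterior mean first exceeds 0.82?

After k clicks and 0 non-clicks the posterior is Beta(7+k, 12), with mean (7+k)/(7+12+k).
Set (7+k)/(19+k) > 0.82 and solve: k > (0.82·19 − 7)/(1 − 0.82) = 47.667.
The smallest integer exceeding 47.667 is 48.

k = 48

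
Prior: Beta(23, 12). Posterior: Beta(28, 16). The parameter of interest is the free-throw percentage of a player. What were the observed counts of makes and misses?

5 makes and 4 misses

A Beta(α, β) prior with s successes and f failures in binomial data gives a Beta(α+s, β+f) posterior.
So s = 28 − 23 = 5 and f = 16 − 12 = 4.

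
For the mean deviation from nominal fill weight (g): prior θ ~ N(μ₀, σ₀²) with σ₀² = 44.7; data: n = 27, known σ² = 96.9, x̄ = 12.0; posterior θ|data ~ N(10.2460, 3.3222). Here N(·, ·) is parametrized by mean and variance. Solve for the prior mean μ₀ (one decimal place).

With known observation variance, the Normal–Normal posterior has precision τ_n = τ₀ + n/σ² and mean μ_n = (τ₀μ₀ + (n/σ²)x̄)/τ_n.
Here τ₀ = 1/44.7 = 0.022371 and τ_data = 27/96.9 = 0.278638, so τ_n = 0.301009.
Rearranging for μ₀: μ₀ = (μ_n·τ_n − τ_data·x̄)/τ₀ = (10.2460·0.301009 − 0.278638·12.0) / 0.022371 = -0.259518/0.022371 ≈ -11.6.

μ₀ = -11.6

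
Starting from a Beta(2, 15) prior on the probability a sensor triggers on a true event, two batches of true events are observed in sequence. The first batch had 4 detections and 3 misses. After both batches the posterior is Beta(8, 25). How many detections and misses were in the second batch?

Sequential conjugate updates are equivalent to a single update on the pooled data, so total successes = posterior α − prior α and total failures = posterior β − prior β.
Total across both batches: 8−2=6 detections, 25−15=10 misses.
Subtract the first batch: 6−4=2 detections and 10−3=7 misses.

2 detections and 7 misses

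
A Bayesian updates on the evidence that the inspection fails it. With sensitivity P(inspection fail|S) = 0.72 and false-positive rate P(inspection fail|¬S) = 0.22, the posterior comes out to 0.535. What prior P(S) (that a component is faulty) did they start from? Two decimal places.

Bayes' rule in odds form gives O(S|E) = O(S)·[P(E|S)/P(E|¬S)], hence O(S) = O(S|E)/LR.
Posterior odds = 0.535/(1−0.535) = 1.1505. LR = 0.72/0.22 = 3.2727.
Prior odds = 1.1505/3.2727 = 0.3515, so P(S) = 0.3515/(1+0.3515) ≈ 0.26.

P(S) = 0.26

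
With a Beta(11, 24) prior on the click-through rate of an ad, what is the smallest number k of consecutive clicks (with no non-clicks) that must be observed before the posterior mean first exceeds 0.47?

After k clicks and 0 non-clicks the posterior is Beta(11+k, 24), with mean (11+k)/(11+24+k).
Set (11+k)/(35+k) > 0.47 and solve: k > (0.47·35 − 11)/(1 − 0.47) = 10.283.
The smallest integer exceeding 10.283 is 11, and checking k=11: (22)/(46) = 0.4783 > 0.47.

k = 11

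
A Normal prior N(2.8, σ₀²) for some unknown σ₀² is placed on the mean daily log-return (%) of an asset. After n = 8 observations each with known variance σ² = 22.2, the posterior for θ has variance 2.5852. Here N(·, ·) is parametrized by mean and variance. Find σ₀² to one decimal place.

σ₀² = 37.8

For the Normal–Normal model with known σ², precisions add: τ_n = τ₀ + n/σ².
So 1/σ₀² = 1/2.5852 − 8/22.2 = 0.386817 − 0.360360 = 0.026457.
Hence σ₀² = 1/0.026457 ≈ 37.8.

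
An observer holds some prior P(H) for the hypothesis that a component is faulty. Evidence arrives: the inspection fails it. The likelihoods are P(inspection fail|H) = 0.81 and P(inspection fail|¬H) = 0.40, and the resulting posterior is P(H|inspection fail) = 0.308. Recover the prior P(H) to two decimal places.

Bayes' rule in odds form gives O(H|E) = O(H)·[P(E|H)/P(E|¬H)], hence O(H) = O(H|E)/LR.
Posterior odds = 0.308/(1−0.308) = 0.4451. LR = 0.81/0.40 = 2.0250.
Prior odds = 0.4451/2.0250 = 0.2198, so P(H) = 0.2198/(1+0.2198) ≈ 0.18.

P(H) = 0.18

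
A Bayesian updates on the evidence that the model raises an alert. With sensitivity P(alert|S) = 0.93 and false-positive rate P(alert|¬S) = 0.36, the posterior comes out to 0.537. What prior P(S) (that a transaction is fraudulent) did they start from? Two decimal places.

In odds form, posterior odds = prior odds × likelihood ratio, so prior odds = posterior odds ÷ LR.
Posterior odds = 0.537/(1−0.537) = 1.1598. LR = 0.93/0.36 = 2.5833.
Prior odds = 1.1598/2.5833 = 0.4490, so P(S) = 0.4490/(1+0.4490) ≈ 0.31.

P(S) = 0.31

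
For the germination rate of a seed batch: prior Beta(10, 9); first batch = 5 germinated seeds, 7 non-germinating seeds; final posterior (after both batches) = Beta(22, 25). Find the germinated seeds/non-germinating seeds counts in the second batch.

Sequential conjugate updates are equivalent to a single update on the pooled data, so total successes = posterior α − prior α and total failures = posterior β − prior β.
Total across both batches: 22−10=12 germinated seeds, 25−9=16 non-germinating seeds.
Subtract the first batch: 12−5=7 germinated seeds and 16−7=9 non-germinating seeds.

7 germinated seeds and 9 non-germinating seeds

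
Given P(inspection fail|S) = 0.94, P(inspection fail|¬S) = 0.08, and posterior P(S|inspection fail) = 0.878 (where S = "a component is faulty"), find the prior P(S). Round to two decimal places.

In odds form, posterior odds = prior odds × likelihood ratio, so prior odds = posterior odds ÷ LR.
Posterior odds = 0.878/(1−0.878) = 7.1967. LR = 0.94/0.08 = 11.7500.
Prior odds = 7.1967/11.7500 = 0.6125, so P(S) = 0.6125/(1+0.6125) ≈ 0.38.

P(S) = 0.38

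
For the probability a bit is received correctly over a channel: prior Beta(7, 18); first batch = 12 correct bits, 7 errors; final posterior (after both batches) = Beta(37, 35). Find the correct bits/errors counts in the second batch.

Sequential conjugate updates are equivalent to a single update on the pooled data, so total successes = posterior α − prior α and total failures = posterior β − prior β.
Total across both batches: 37−7=30 correct bits, 35−18=17 errors.
Subtract the first batch: 30−12=18 correct bits and 17−7=10 errors.

18 correct bits and 10 errors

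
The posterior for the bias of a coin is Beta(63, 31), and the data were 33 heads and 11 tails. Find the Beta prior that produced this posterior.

Beta(30, 20)

Beta is conjugate to the binomial likelihood: posterior = Beta(a+s, b+f).
Subtract the data counts: 63−33=30, 31−11=20.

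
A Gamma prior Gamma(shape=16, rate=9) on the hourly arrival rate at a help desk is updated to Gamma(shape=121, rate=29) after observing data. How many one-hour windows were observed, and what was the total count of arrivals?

n = 20 one-hour windows with total 105 arrivals

Gamma–Poisson conjugacy: posterior shape = α + Σxᵢ, posterior rate = β + n.
Matching: Σxᵢ = 121 − 16 = 105 and n = 29 − 9 = 20.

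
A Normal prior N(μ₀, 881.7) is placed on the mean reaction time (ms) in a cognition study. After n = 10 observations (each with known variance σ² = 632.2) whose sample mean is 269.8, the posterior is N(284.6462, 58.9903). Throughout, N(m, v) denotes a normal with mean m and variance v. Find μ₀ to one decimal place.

μ₀ = 491.7

With known observation variance, the Normal–Normal posterior has precision τ_n = τ₀ + n/σ² and mean μ_n = (τ₀μ₀ + (n/σ²)x̄)/τ_n.
Here τ₀ = 1/881.7 = 0.001134 and τ_data = 10/632.2 = 0.015818, so τ_n = 0.016952.
Rearranging for μ₀: μ₀ = (μ_n·τ_n − τ_data·x̄)/τ₀ = (284.6462·0.016952 − 0.015818·269.8) / 0.001134 = 0.557626/0.001134 ≈ 491.7.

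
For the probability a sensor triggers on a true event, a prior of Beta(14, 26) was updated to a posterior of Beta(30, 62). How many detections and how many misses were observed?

16 detections and 36 misses

Under Beta–binomial conjugacy the posterior parameters are (α+s, β+f).
So s = 30 − 14 = 16 and f = 62 − 26 = 36.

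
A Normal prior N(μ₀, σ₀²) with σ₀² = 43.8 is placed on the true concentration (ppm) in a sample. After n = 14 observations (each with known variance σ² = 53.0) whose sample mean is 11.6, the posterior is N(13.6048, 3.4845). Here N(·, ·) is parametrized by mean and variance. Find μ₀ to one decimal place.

μ₀ = 36.8

The posterior mean is a precision-weighted average: μ_n = (τ₀μ₀ + τ_data·x̄)/(τ₀+τ_data), with τ₀=1/σ₀² and τ_data=n/σ².
Here τ₀ = 1/43.8 = 0.022831 and τ_data = 14/53.0 = 0.264151, so τ_n = 0.286982.
Rearranging for μ₀: μ₀ = (μ_n·τ_n − τ_data·x̄)/τ₀ = (13.6048·0.286982 − 0.264151·11.6) / 0.022831 = 0.840181/0.022831 ≈ 36.8.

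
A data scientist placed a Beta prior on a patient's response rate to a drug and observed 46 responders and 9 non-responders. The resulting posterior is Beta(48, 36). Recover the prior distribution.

Beta(2, 27)

Under Beta–binomial conjugacy the posterior parameters are (α+s, β+f).
So α = 48 − 46 = 2 and β = 36 − 9 = 27.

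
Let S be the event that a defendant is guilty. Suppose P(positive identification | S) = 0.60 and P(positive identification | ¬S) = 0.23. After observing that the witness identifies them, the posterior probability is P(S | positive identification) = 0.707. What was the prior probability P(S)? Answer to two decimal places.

In odds form, posterior odds = prior odds × likelihood ratio, so prior odds = posterior odds ÷ LR.
Posterior odds = 0.707/(1−0.707) = 2.4130. LR = 0.60/0.23 = 2.6087.
Prior odds = 2.4130/2.6087 = 0.9250, so P(S) = 0.9250/(1+0.9250) ≈ 0.48.

P(S) = 0.48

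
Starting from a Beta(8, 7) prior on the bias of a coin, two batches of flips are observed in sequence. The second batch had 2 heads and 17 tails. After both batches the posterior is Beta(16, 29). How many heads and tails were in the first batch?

6 heads and 5 tails

Sequential conjugate updates are equivalent to a single update on the pooled data, so total successes = posterior α − prior α and total failures = posterior β − prior β.
Total across both batches: 16−8=8 heads, 29−7=22 tails.
Subtract the second batch: 8−2=6 heads and 22−17=5 tails.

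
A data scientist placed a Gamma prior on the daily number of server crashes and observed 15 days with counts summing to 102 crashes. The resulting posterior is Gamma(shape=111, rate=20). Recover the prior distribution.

Gamma–Poisson conjugacy: posterior shape = α + Σxᵢ, posterior rate = β + n.
So α = 111 − 102 = 9 and β = 20 − 15 = 5.

Gamma(shape=9, rate=5)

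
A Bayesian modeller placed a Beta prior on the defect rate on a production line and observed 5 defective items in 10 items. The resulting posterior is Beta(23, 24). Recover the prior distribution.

Beta(18, 19)

Under Beta–binomial conjugacy the posterior parameters are (a+s, b+f).
Subtract the data counts: 23−5=18, 24−5=19.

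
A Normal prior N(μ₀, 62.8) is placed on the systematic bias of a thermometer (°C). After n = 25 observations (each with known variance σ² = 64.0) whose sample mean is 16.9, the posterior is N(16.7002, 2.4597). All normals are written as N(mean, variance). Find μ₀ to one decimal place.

The posterior mean is a precision-weighted average: μ_n = (τ₀μ₀ + τ_data·x̄)/(τ₀+τ_data), with τ₀=1/σ₀² and τ_data=n/σ².
Here τ₀ = 1/62.8 = 0.015924 and τ_data = 25/64.0 = 0.390625, so τ_n = 0.406549.
Rearranging for μ₀: μ₀ = (μ_n·τ_n − τ_data·x̄)/τ₀ = (16.7002·0.406549 − 0.390625·16.9) / 0.015924 = 0.187887/0.015924 ≈ 11.8.

μ₀ = 11.8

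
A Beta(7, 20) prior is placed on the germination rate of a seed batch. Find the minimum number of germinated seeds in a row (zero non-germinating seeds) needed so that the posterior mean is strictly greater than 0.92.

k = 224

After k germinated seeds and 0 non-germinating seeds the posterior is Beta(7+k, 20), with mean (7+k)/(7+20+k).
Set (7+k)/(27+k) > 0.92 and solve: k > (0.92·27 − 7)/(1 − 0.92) = 223.000.
The smallest integer exceeding 223.000 is 224.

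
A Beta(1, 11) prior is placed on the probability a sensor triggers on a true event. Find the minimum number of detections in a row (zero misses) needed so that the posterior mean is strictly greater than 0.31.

k = 4

After k detections and 0 misses the posterior is Beta(1+k, 11), with mean (1+k)/(1+11+k).
Set (1+k)/(12+k) > 0.31 and solve: k > (0.31·12 − 1)/(1 − 0.31) = 3.942.
The smallest integer exceeding 3.942 is 4, and checking k=4: (5)/(16) = 0.3125 > 0.31.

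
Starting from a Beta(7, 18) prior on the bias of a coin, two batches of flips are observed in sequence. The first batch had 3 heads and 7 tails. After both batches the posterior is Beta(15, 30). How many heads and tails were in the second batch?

Because Beta–binomial updating is additive in the counts, the combined data contributed (α_post−α_prior, β_post−β_prior) successes and failures.
Total across both batches: 15−7=8 heads, 30−18=12 tails.
Subtract the first batch: 8−3=5 heads and 12−7=5 tails.

5 heads and 5 tails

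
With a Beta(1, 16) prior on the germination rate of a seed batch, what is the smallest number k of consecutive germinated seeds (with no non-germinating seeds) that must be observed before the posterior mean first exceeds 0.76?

k = 50

After k germinated seeds and 0 non-germinating seeds the posterior is Beta(1+k, 16), with mean (1+k)/(1+16+k).
Set (1+k)/(17+k) > 0.76 and solve: k > (0.76·17 − 1)/(1 − 0.76) = 49.667.
The smallest integer exceeding 49.667 is 50, and checking k=50: (51)/(67) = 0.7612 > 0.76.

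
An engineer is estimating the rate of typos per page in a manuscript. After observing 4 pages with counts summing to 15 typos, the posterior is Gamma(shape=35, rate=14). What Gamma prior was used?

Gamma(shape=20, rate=10)

Gamma–Poisson conjugacy: posterior shape = α + Σxᵢ, posterior rate = β + n.
So α = 35 − 15 = 20 and β = 14 − 4 = 10.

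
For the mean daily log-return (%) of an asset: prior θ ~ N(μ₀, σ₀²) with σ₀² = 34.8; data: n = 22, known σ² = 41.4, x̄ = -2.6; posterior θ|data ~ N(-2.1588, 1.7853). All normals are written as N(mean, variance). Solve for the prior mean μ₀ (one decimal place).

With known observation variance, the Normal–Normal posterior has precision τ_n = τ₀ + n/σ² and mean μ_n = (τ₀μ₀ + (n/σ²)x̄)/τ_n.
Here τ₀ = 1/34.8 = 0.028736 and τ_data = 22/41.4 = 0.531401, so τ_n = 0.560137.
Rearranging for μ₀: μ₀ = (μ_n·τ_n − τ_data·x̄)/τ₀ = (-2.1588·0.560137 − 0.531401·-2.6) / 0.028736 = 0.172419/0.028736 ≈ 6.0.

μ₀ = 6.0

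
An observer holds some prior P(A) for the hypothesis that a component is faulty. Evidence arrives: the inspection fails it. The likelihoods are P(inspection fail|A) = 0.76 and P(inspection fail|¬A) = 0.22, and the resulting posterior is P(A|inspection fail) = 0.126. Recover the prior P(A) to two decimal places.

In odds form, posterior odds = prior odds × likelihood ratio, so prior odds = posterior odds ÷ LR.
Posterior odds = 0.126/(1−0.126) = 0.1442. LR = 0.76/0.22 = 3.4545.
Prior odds = 0.1442/3.4545 = 0.0417, so P(A) = 0.0417/(1+0.0417) ≈ 0.04.

P(A) = 0.04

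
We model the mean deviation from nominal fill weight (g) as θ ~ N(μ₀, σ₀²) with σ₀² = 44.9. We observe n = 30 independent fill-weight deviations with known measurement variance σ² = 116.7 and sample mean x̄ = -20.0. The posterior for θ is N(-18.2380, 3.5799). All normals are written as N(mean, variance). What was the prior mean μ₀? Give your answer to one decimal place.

μ₀ = 2.1

The posterior mean is a precision-weighted average: μ_n = (τ₀μ₀ + τ_data·x̄)/(τ₀+τ_data), with τ₀=1/σ₀² and τ_data=n/σ².
Here τ₀ = 1/44.9 = 0.022272 and τ_data = 30/116.7 = 0.257069, so τ_n = 0.279341.
Rearranging for μ₀: μ₀ = (μ_n·τ_n − τ_data·x̄)/τ₀ = (-18.2380·0.279341 − 0.257069·-20.0) / 0.022272 = 0.046759/0.022272 ≈ 2.1.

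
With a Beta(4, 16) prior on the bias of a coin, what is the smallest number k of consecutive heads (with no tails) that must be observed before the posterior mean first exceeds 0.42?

After k heads and 0 tails the posterior is Beta(4+k, 16), with mean (4+k)/(4+16+k).
Set (4+k)/(20+k) > 0.42 and solve: k > (0.42·20 − 4)/(1 − 0.42) = 7.586.
The smallest integer exceeding 7.586 is 8.

k = 8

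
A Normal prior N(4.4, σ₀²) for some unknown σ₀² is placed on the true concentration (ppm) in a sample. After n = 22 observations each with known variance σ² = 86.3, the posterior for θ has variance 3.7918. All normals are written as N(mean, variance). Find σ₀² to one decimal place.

For the Normal–Normal model with known σ², precisions add: τ_n = τ₀ + n/σ².
So 1/σ₀² = 1/3.7918 − 22/86.3 = 0.263727 − 0.254925 = 0.008802.
Hence σ₀² = 1/0.008802 ≈ 113.6.

σ₀² = 113.6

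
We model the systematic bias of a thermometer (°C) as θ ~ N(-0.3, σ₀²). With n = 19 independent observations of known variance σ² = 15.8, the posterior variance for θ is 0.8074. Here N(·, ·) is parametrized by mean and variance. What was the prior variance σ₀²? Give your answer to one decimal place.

σ₀² = 27.8

For the Normal–Normal model with known σ², precisions add: τ_n = τ₀ + n/σ².
So 1/σ₀² = 1/0.8074 − 19/15.8 = 1.238543 − 1.202532 = 0.036011.
Hence σ₀² = 1/0.036011 ≈ 27.8.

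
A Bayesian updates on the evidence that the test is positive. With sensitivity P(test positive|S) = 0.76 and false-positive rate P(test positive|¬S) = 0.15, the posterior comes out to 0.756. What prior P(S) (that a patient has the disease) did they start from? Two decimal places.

In odds form, posterior odds = prior odds × likelihood ratio, so prior odds = posterior odds ÷ LR.
Posterior odds = 0.756/(1−0.756) = 3.0984. LR = 0.76/0.15 = 5.0667.
Prior odds = 3.0984/5.0667 = 0.6115, so P(S) = 0.6115/(1+0.6115) ≈ 0.38.

P(S) = 0.38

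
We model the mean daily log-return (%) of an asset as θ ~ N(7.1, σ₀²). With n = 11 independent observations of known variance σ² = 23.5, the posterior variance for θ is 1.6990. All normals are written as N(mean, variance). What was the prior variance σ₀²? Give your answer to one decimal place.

Posterior precision equals prior precision plus data precision: 1/σ_n² = 1/σ₀² + n/σ².
So 1/σ₀² = 1/1.6990 − 11/23.5 = 0.588582 − 0.468085 = 0.120497.
Hence σ₀² = 1/0.120497 ≈ 8.3.

σ₀² = 8.3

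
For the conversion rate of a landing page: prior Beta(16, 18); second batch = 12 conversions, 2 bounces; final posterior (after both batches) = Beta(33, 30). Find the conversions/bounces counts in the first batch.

Sequential conjugate updates are equivalent to a single update on the pooled data, so total successes = posterior α − prior α and total failures = posterior β − prior β.
Total across both batches: 33−16=17 conversions, 30−18=12 bounces.
Subtract the second batch: 17−12=5 conversions and 12−2=10 bounces.

5 conversions and 10 bounces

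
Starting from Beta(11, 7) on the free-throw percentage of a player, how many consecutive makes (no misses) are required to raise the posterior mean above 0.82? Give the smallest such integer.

k = 21

After k makes and 0 misses the posterior is Beta(11+k, 7), with mean (11+k)/(11+7+k).
Set (11+k)/(18+k) > 0.82 and solve: k > (0.82·18 − 11)/(1 − 0.82) = 20.889.
The smallest integer exceeding 20.889 is 21, and checking k=21: (32)/(39) = 0.8205 > 0.82.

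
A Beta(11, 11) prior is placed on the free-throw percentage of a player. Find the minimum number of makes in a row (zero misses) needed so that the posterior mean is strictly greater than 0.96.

After k makes and 0 misses the posterior is Beta(11+k, 11), with mean (11+k)/(11+11+k).
Set (11+k)/(22+k) > 0.96 and solve: k > (0.96·22 − 11)/(1 − 0.96) = 253.000.
The smallest integer exceeding 253.000 is 254, and checking k=254: (265)/(276) = 0.9601 > 0.96.

k = 254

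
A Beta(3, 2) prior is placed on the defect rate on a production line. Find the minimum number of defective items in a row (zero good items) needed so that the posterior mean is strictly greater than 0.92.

After k defective items and 0 good items the posterior is Beta(3+k, 2), with mean (3+k)/(3+2+k).
Set (3+k)/(5+k) > 0.92 and solve: k > (0.92·5 − 3)/(1 − 0.92) = 20.000.
The smallest integer exceeding 20.000 is 21, and checking k=21: (24)/(26) = 0.9231 > 0.92.

k = 21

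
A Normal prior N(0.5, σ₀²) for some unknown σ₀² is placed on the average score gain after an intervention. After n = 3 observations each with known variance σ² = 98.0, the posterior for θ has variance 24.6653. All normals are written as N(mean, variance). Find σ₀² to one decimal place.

σ₀² = 100.7

For the Normal–Normal model with known σ², precisions add: τ_n = τ₀ + n/σ².
So 1/σ₀² = 1/24.6653 − 3/98.0 = 0.040543 − 0.030612 = 0.009931.
Hence σ₀² = 1/0.009931 ≈ 100.7.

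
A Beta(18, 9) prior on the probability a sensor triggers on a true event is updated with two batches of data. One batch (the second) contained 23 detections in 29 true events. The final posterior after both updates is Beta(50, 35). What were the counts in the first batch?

Because Beta–binomial updating is additive in the counts, the combined data contributed (α_post−α_prior, β_post−β_prior) successes and failures.
Total across both batches: 50−18=32 detections, 35−9=26 misses.
Subtract the second batch: 32−23=9 detections and 26−6=20 misses.

9 detections and 20 misses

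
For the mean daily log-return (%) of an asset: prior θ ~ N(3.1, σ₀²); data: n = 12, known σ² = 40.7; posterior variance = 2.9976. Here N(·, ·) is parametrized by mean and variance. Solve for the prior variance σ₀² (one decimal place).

Posterior precision equals prior precision plus data precision: 1/σ_n² = 1/σ₀² + n/σ².
So 1/σ₀² = 1/2.9976 − 12/40.7 = 0.333600 − 0.294840 = 0.038760.
Hence σ₀² = 1/0.038760 ≈ 25.8.

σ₀² = 25.8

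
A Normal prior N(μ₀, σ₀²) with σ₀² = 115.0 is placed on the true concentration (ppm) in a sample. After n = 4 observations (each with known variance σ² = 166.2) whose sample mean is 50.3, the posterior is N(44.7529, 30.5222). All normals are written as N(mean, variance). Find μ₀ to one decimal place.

The posterior mean is a precision-weighted average: μ_n = (τ₀μ₀ + τ_data·x̄)/(τ₀+τ_data), with τ₀=1/σ₀² and τ_data=n/σ².
Here τ₀ = 1/115.0 = 0.008696 and τ_data = 4/166.2 = 0.024067, so τ_n = 0.032763.
Rearranging for μ₀: μ₀ = (μ_n·τ_n − τ_data·x̄)/τ₀ = (44.7529·0.032763 − 0.024067·50.3) / 0.008696 = 0.255669/0.008696 ≈ 29.4.

μ₀ = 29.4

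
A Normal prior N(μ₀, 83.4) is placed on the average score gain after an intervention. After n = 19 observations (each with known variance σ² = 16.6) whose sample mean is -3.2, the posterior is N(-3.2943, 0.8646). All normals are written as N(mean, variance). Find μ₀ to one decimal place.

With known observation variance, the Normal–Normal posterior has precision τ_n = τ₀ + n/σ² and mean μ_n = (τ₀μ₀ + (n/σ²)x̄)/τ_n.
Here τ₀ = 1/83.4 = 0.011990 and τ_data = 19/16.6 = 1.144578, so τ_n = 1.156568.
Rearranging for μ₀: μ₀ = (μ_n·τ_n − τ_data·x̄)/τ₀ = (-3.2943·1.156568 − 1.144578·-3.2) / 0.011990 = -0.147432/0.011990 ≈ -12.3.

μ₀ = -12.3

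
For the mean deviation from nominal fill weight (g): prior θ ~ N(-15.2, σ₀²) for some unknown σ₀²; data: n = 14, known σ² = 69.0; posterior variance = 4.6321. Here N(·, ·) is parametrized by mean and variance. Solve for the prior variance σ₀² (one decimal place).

Posterior precision equals prior precision plus data precision: 1/σ_n² = 1/σ₀² + n/σ².
So 1/σ₀² = 1/4.6321 − 14/69.0 = 0.215885 − 0.202899 = 0.012986.
Hence σ₀² = 1/0.012986 ≈ 77.0.

σ₀² = 77.0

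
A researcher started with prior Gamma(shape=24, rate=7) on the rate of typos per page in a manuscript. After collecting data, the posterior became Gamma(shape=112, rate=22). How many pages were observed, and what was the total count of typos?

n = 15 pages with total 88 typos

A Gamma(α, β) prior (rate parametrization) on a Poisson rate with n observations summing to S gives posterior Gamma(α+S, β+n).
Matching: Σxᵢ = 112 − 24 = 88 and n = 22 − 7 = 15.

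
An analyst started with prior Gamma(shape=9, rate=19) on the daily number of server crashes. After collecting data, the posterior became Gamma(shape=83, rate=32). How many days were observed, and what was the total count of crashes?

A Gamma(α, β) prior (rate parametrization) on a Poisson rate with n observations summing to S gives posterior Gamma(α+S, β+n).
Matching: Σxᵢ = 83 − 9 = 74 and n = 32 − 19 = 13.

n = 13 days with total 74 crashes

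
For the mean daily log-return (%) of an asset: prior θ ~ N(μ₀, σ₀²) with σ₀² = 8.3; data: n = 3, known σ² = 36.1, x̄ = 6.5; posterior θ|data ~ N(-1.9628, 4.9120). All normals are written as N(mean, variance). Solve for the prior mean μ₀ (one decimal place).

μ₀ = -7.8

The posterior mean is a precision-weighted average: μ_n = (τ₀μ₀ + τ_data·x̄)/(τ₀+τ_data), with τ₀=1/σ₀² and τ_data=n/σ².
Here τ₀ = 1/8.3 = 0.120482 and τ_data = 3/36.1 = 0.083102, so τ_n = 0.203584.
Rearranging for μ₀: μ₀ = (μ_n·τ_n − τ_data·x̄)/τ₀ = (-1.9628·0.203584 − 0.083102·6.5) / 0.120482 = -0.939758/0.120482 ≈ -7.8.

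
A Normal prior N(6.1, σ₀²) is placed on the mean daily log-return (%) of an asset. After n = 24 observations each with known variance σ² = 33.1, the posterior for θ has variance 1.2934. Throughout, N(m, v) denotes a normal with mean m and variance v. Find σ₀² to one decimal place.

σ₀² = 20.8

Posterior precision equals prior precision plus data precision: 1/σ_n² = 1/σ₀² + n/σ².
So 1/σ₀² = 1/1.2934 − 24/33.1 = 0.773156 − 0.725076 = 0.048080.
Hence σ₀² = 1/0.048080 ≈ 20.8.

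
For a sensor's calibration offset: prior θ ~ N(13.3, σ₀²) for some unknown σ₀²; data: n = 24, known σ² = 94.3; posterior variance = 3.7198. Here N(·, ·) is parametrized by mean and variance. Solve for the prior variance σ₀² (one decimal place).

σ₀² = 69.8

Posterior precision equals prior precision plus data precision: 1/σ_n² = 1/σ₀² + n/σ².
So 1/σ₀² = 1/3.7198 − 24/94.3 = 0.268832 − 0.254507 = 0.014325.
Hence σ₀² = 1/0.014325 ≈ 69.8.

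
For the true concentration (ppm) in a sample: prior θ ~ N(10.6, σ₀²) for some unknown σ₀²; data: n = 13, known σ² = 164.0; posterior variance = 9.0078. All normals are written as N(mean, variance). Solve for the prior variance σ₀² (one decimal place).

σ₀² = 31.5

For the Normal–Normal model with known σ², precisions add: τ_n = τ₀ + n/σ².
So 1/σ₀² = 1/9.0078 − 13/164.0 = 0.111015 − 0.079268 = 0.031747.
Hence σ₀² = 1/0.031747 ≈ 31.5.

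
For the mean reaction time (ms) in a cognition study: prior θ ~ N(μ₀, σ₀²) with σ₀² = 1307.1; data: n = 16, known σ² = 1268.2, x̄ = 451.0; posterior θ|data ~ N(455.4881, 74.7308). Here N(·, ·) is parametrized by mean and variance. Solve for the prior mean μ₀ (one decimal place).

μ₀ = 529.5

The posterior mean is a precision-weighted average: μ_n = (τ₀μ₀ + τ_data·x̄)/(τ₀+τ_data), with τ₀=1/σ₀² and τ_data=n/σ².
Here τ₀ = 1/1307.1 = 0.000765 and τ_data = 16/1268.2 = 0.012616, so τ_n = 0.013381.
Rearranging for μ₀: μ₀ = (μ_n·τ_n − τ_data·x̄)/τ₀ = (455.4881·0.013381 − 0.012616·451.0) / 0.000765 = 0.405070/0.000765 ≈ 529.5.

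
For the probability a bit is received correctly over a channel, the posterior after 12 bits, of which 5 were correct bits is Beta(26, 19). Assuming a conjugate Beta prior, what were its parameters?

Beta(21, 12)

Under Beta–binomial conjugacy the posterior parameters are (a+s, b+f).
Subtract the data counts: 26−5=21, 19−7=12.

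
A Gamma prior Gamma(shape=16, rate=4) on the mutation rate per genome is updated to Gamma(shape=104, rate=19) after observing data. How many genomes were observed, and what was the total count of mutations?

A Gamma(α, β) prior (rate parametrization) on a Poisson rate with n observations summing to S gives posterior Gamma(α+S, β+n).
Matching: Σxᵢ = 104 − 16 = 88 and n = 19 − 4 = 15.

n = 15 genomes with total 88 mutations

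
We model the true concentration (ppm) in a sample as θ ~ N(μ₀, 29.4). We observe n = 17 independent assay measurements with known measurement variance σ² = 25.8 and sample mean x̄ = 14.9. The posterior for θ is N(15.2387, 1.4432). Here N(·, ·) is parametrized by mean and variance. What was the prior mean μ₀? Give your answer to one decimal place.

With known observation variance, the Normal–Normal posterior has precision τ_n = τ₀ + n/σ² and mean μ_n = (τ₀μ₀ + (n/σ²)x̄)/τ_n.
Here τ₀ = 1/29.4 = 0.034014 and τ_data = 17/25.8 = 0.658915, so τ_n = 0.692929.
Rearranging for μ₀: μ₀ = (μ_n·τ_n − τ_data·x̄)/τ₀ = (15.2387·0.692929 − 0.658915·14.9) / 0.034014 = 0.741504/0.034014 ≈ 21.8.

μ₀ = 21.8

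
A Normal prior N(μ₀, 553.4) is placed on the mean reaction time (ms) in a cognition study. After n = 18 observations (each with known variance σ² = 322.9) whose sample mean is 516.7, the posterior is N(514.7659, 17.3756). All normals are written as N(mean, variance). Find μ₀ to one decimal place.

The posterior mean is a precision-weighted average: μ_n = (τ₀μ₀ + τ_data·x̄)/(τ₀+τ_data), with τ₀=1/σ₀² and τ_data=n/σ².
Here τ₀ = 1/553.4 = 0.001807 and τ_data = 18/322.9 = 0.055745, so τ_n = 0.057552.
Rearranging for μ₀: μ₀ = (μ_n·τ_n − τ_data·x̄)/τ₀ = (514.7659·0.057552 − 0.055745·516.7) / 0.001807 = 0.822366/0.001807 ≈ 455.1.

μ₀ = 455.1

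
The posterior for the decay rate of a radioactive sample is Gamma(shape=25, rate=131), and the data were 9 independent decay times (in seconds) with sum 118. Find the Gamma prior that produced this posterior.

Gamma–exponential conjugacy: posterior shape = α + n, posterior rate = β + Σtᵢ.
So α = 25 − 9 = 16 and β = 131 − 118 = 13.

Gamma(shape=16, rate=13)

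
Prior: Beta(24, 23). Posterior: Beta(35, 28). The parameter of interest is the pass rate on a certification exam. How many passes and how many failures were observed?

Under Beta–binomial conjugacy the posterior parameters are (a+s, b+f).
Match parameters: s=35−24=11, f=28−23=5.

11 passes and 5 failures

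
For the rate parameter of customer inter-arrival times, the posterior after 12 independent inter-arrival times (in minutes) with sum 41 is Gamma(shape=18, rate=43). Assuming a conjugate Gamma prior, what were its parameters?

Gamma–exponential conjugacy: posterior shape = α + n, posterior rate = β + Σtᵢ.
So α = 18 − 12 = 6 and β = 43 − 41 = 2.

Gamma(shape=6, rate=2)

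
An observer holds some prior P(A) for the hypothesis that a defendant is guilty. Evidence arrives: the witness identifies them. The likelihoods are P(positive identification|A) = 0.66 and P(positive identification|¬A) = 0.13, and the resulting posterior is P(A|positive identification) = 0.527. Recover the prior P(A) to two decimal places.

P(A) = 0.18

In odds form, posterior odds = prior odds × likelihood ratio, so prior odds = posterior odds ÷ LR.
Posterior odds = 0.527/(1−0.527) = 1.1142. LR = 0.66/0.13 = 5.0769.
Prior odds = 1.1142/5.0769 = 0.2195, so P(A) = 0.2195/(1+0.2195) ≈ 0.18.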